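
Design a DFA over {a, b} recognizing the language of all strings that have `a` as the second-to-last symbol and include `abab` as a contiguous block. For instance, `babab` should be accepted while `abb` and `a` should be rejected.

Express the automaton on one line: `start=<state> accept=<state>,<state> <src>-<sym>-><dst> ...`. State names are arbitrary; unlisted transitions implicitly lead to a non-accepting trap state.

start=q0 accept=q4,q7 q0-a->q1 q0-b->q0 q1-a->q1 q1-b->q2 q2-a->q3 q2-b->q0 q3-a->q1 q3-b->q4 q4-a->q5 q4-b->q6 q5-a->q7 q5-b->q4 q6-a->q5 q6-b->q6 q7-a->q7 q7-b->q4

Run two small machines in parallel and take their product. One (7 states) tracks the last 2 symbols read; the other (5 states) tracks whether and how much of `abab` has been seen. Each combined state is a pair, one component from each; accept when both components accept. Minimizing collapses redundant product states.
        a   b  
>  q0   q1  q0 
   q1   q1  q2 
   q2   q3  q0 
   q3   q1  q4 
 * q4   q5  q6 
   q5   q7  q4 
   q6   q5  q6 
 * q7   q7  q4 
(> = start, * = accepting)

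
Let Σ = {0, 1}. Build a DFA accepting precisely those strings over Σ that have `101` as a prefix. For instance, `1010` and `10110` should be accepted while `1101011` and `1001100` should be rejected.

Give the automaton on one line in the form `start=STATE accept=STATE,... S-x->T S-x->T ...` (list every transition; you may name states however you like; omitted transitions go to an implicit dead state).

start=q0 accept=q3 q0-0->q4 q0-1->q1 q1-0->q2 q1-1->q4 q2-0->q4 q2-1->q3 q3-0->q3 q3-1->q3 q4-0->q4 q4-1->q4

Check the first 3 symbols one by one: q0 through q2 record how many have matched `101` so far; any wrong symbol goes to the dead state q4. After all 3 match we enter the accepting sink q3.
With 5 states:
        0   1  
>  q0   q4  q1 
   q1   q2  q4 
   q2   q4  q3 
 * q3   q3  q3 
   q4   q4  q4 
(> = start, * = accepting)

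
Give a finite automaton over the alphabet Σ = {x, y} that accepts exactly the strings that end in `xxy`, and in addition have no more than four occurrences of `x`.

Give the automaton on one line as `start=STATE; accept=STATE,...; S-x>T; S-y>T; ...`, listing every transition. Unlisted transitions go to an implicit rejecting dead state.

start=S0; accept=S5,S8,S12; S0-x>S1; S0-y>S0; S1-x>S2; S1-y>S3; S2-x>S4; S2-y>S5; S3-x>S6; S3-y>S3; S4-x>S7; S4-y>S8; S5-x>S9; S5-y>S10; S6-x>S4; S6-y>S10; S7-x>S11; S7-y>S12; S8-x>S13; S8-y>S14; S9-x>S7; S9-y>S14; S10-x>S9; S10-y>S10; S11-x>S11; S11-y>S15; S12-x>S16; S12-y>S17; S13-x>S11; S13-y>S17; S14-x>S13; S14-y>S14; S15-x>S16; S15-y>S18; S16-x>S11; S16-y>S18; S17-x>S16; S17-y>S17; S18-x>S16; S18-y>S18

Build one automaton per condition and run them in lockstep. The first has 4 states tracking how much of the suffix `xxy` has currently been matched; the second has 6 states tracking the count of `x`s, saturating at 5. A product state is a pair (one from each), accepting exactly when both do.
A 19-state machine:
          x    y  
>  S0     S1   S0 
   S1     S2   S3 
   S2     S4   S5 
   S3     S6   S3 
   S4     S7   S8 
 * S5     S9  S10 
   S6     S4  S10 
   S7    S11  S12 
 * S8    S13  S14 
   S9     S7  S14 
   S10    S9  S10 
   S11   S11  S15 
 * S12   S16  S17 
   S13   S11  S17 
   S14   S13  S14 
   S15   S16  S18 
   S16   S11  S18 
   S17   S16  S17 
   S18   S16  S18 
(> = start, * = accepting)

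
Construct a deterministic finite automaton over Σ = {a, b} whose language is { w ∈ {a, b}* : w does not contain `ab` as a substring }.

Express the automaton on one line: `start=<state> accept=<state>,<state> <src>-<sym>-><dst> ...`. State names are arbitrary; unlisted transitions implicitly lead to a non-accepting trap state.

This is the complement of 'contains `ab`'. Use the same substring-matching states — s0 through s2 holding how much of `ab` has just been matched — but flip the accepting set: everything except the trap s2 accepts.
        a   b  
>* s0   s1  s0 
 * s1   s1  s2 
   s2   s2  s2 
(> = start, * = accepting)

start=s0 accept=s0,s1 s0-a->s1 s0-b->s0 s1-a->s1 s1-b->s2 s2-a->s2 s2-b->s2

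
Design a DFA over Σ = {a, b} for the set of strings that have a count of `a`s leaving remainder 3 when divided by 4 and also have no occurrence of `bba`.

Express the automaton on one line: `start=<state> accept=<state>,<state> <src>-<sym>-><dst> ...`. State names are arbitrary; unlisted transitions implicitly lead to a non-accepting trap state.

Run two small machines in parallel and take their product. One (4 states) tracks the count of `a`s modulo 4; the other (4 states) tracks partial matches of the forbidden pattern `bba`. Each combined state is a pair, one component from each; accept when both components accept.
With 16 states:
          a    b  
>  q0     q1   q2 
   q1     q3   q4 
   q2     q1   q5 
   q3     q6   q7 
   q4     q3   q8 
   q5     q9   q5 
 * q6     q0  q10 
   q7     q6  q11 
   q8    q12   q8 
   q9    q12   q9 
 * q10    q0  q13 
   q11   q14  q11 
   q12   q14  q12 
 * q13   q15  q13 
   q14   q15  q14 
   q15    q9  q15 
(> = start, * = accepting)

start=q0 accept=q6,q10,q13 q0-a->q1 q0-b->q2 q1-a->q3 q1-b->q4 q2-a->q1 q2-b->q5 q3-a->q6 q3-b->q7 q4-a->q3 q4-b->q8 q5-a->q9 q5-b->q5 q6-a->q0 q6-b->q10 q7-a->q6 q7-b->q11 q8-a->q12 q8-b->q8 q9-a->q12 q9-b->q9 q10-a->q0 q10-b->q13 q11-a->q14 q11-b->q11 q12-a->q14 q12-b->q12 q13-a->q15 q13-b->q13 q14-a->q15 q14-b->q14 q15-a->q9 q15-b->q15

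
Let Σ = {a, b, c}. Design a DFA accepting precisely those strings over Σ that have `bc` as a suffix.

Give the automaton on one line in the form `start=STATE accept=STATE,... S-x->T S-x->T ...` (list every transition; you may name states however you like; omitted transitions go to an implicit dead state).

Let each state record the length of the longest suffix of the input read so far that is also a prefix of `bc`. q1 means the last symbol is `b`; q2 means the last 2 symbols are `bc`. Accept only at q2, where the string currently ends in `bc`.
3 states suffice.
        a   b   c  
>  q0   q0  q1  q0 
   q1   q0  q1  q2 
 * q2   q0  q1  q0 
(> = start, * = accepting)

start=q0 accept=q2 q0-a->q0 q0-b->q1 q0-c->q0 q1-a->q0 q1-b->q1 q1-c->q2 q2-a->q0 q2-b->q1 q2-c->q0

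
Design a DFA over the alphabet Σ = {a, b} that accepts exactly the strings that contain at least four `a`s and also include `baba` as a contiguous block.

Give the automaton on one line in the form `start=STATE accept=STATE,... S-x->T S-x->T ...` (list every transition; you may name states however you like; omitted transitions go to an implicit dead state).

Handle the two conditions separately and then intersect. One (6 states) tracks the count of `a`s, saturating at 5; the other (5 states) tracks whether and how much of `baba` has been seen. Each combined state is a pair, one component from each; accept when both components accept. Minimizing collapses redundant product states.
15 states suffice.
          a    b  
>  q0     q1   q2 
   q1     q3   q4 
   q2     q5   q2 
   q3     q3   q6 
   q4     q7   q4 
   q5     q3   q8 
   q6     q9   q6 
   q7     q3  q10 
   q8    q11   q4 
   q9     q3  q12 
   q10   q13   q6 
   q11   q13  q11 
   q12   q14   q6 
   q13   q14  q13 
 * q14   q14  q14 
(> = start, * = accepting)

start=q0 accept=q14 q0-a->q1 q0-b->q2 q1-a->q3 q1-b->q4 q2-a->q5 q2-b->q2 q3-a->q3 q3-b->q6 q4-a->q7 q4-b->q4 q5-a->q3 q5-b->q8 q6-a->q9 q6-b->q6 q7-a->q3 q7-b->q10 q8-a->q11 q8-b->q4 q9-a->q3 q9-b->q12 q10-a->q13 q10-b->q6 q11-a->q13 q11-b->q11 q12-a->q14 q12-b->q6 q13-a->q14 q13-b->q13 q14-a->q14 q14-b->q14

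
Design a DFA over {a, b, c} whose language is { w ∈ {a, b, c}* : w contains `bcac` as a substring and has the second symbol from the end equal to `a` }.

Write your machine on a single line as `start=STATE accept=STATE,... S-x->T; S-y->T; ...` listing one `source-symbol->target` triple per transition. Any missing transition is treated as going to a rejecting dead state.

start=q0; accept=q4,q7; q0-a->q0; q0-b->q1; q0-c->q0; q1-a->q0; q1-b->q1; q1-c->q2; q2-a->q3; q2-b->q1; q2-c->q0; q3-a->q0; q3-b->q1; q3-c->q4; q4-a->q5; q4-b->q6; q4-c->q6; q5-a->q7; q5-b->q4; q5-c->q4; q6-a->q5; q6-b->q6; q6-c->q6; q7-a->q7; q7-b->q4; q7-c->q4

Build one automaton per condition and run them in lockstep. One (5 states) tracks whether and how much of `bcac` has been seen; the other (13 states) tracks the last 2 symbols read. Each combined state is a pair, one component from each; accept when both components accept. Equivalent product states are then merged.
        a   b   c  
>  q0   q0  q1  q0 
   q1   q0  q1  q2 
   q2   q3  q1  q0 
   q3   q0  q1  q4 
 * q4   q5  q6  q6 
   q5   q7  q4  q4 
   q6   q5  q6  q6 
 * q7   q7  q4  q4 
(> = start, * = accepting)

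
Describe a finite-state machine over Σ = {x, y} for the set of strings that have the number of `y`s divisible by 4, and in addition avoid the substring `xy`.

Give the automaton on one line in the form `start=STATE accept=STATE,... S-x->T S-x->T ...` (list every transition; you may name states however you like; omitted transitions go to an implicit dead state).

start=q0 accept=q0,q1 q0-x->q1 q0-y->q2 q1-x->q1 q1-y->q3 q2-x->q4 q2-y->q5 q3-x->q3 q3-y->q6 q4-x->q4 q4-y->q6 q5-x->q7 q5-y->q8 q6-x->q6 q6-y->q9 q7-x->q7 q7-y->q9 q8-x->q10 q8-y->q0 q9-x->q9 q9-y->q11 q10-x->q10 q10-y->q11 q11-x->q11 q11-y->q3

Handle the two conditions separately and then intersect. One (4 states) tracks the count of `y`s modulo 4; the other (3 states) tracks partial matches of the forbidden pattern `xy`. Each combined state is a pair, one component from each; accept when both components accept.
12 states suffice.
          x    y  
>* q0     q1   q2 
 * q1     q1   q3 
   q2     q4   q5 
   q3     q3   q6 
   q4     q4   q6 
   q5     q7   q8 
   q6     q6   q9 
   q7     q7   q9 
   q8    q10   q0 
   q9     q9  q11 
   q10   q10  q11 
   q11   q11   q3 
(> = start, * = accepting)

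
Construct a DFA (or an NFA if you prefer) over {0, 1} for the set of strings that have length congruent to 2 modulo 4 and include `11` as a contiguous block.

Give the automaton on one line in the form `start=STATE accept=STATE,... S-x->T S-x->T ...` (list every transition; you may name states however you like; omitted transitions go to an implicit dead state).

Run two small machines in parallel and take their product. One (4 states) tracks the input length modulo 4; the other (3 states) tracks whether and how much of `11` has been seen. Each combined state is a pair, one component from each; accept when both components accept.
          0    1  
>  S0     S1   S2 
   S1     S3   S4 
   S2     S3   S5 
   S3     S6   S7 
   S4     S6   S8 
 * S5     S8   S8 
   S6     S0   S9 
   S7     S0  S10 
   S8    S10  S10 
   S9     S1  S11 
   S10   S11  S11 
   S11    S5   S5 
(> = start, * = accepting)

start=S0 accept=S5 S0-0->S1 S0-1->S2 S1-0->S3 S1-1->S4 S2-0->S3 S2-1->S5 S3-0->S6 S3-1->S7 S4-0->S6 S4-1->S8 S5-0->S8 S5-1->S8 S6-0->S0 S6-1->S9 S7-0->S0 S7-1->S10 S8-0->S10 S8-1->S10 S9-0->S1 S9-1->S11 S10-0->S11 S10-1->S11 S11-0->S5 S11-1->S5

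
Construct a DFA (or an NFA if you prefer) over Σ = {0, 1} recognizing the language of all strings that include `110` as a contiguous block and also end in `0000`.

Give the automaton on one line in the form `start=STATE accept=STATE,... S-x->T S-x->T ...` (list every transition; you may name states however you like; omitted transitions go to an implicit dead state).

Handle the two conditions separately and then intersect. The first has 4 states tracking whether and how much of `110` has been seen; the second has 5 states tracking how much of the suffix `0000` has currently been matched. A product state is a pair (one from each), accepting exactly when both do.
          0    1  
>  S0     S1   S2 
   S1     S3   S2 
   S2     S1   S4 
   S3     S5   S2 
   S4     S6   S4 
   S5     S7   S2 
   S6     S8   S9 
   S7     S7   S2 
   S8    S10   S9 
   S9     S6   S9 
   S10   S11   S9 
 * S11   S11   S9 
(> = start, * = accepting)

start=S0 accept=S11 S0-0->S1 S0-1->S2 S1-0->S3 S1-1->S2 S2-0->S1 S2-1->S4 S3-0->S5 S3-1->S2 S4-0->S6 S4-1->S4 S5-0->S7 S5-1->S2 S6-0->S8 S6-1->S9 S7-0->S7 S7-1->S2 S8-0->S10 S8-1->S9 S9-0->S6 S9-1->S9 S10-0->S11 S10-1->S9 S11-0->S11 S11-1->S9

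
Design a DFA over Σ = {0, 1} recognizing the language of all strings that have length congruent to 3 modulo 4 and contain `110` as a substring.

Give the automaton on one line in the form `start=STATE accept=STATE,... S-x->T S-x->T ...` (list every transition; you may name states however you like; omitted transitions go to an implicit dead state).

start=A accept=J A-0->B A-1->C B-0->D B-1->E C-0->D C-1->F D-0->G D-1->H E-0->G E-1->I F-0->J F-1->I G-0->A G-1->K H-0->A H-1->L I-0->M I-1->L J-0->M J-1->M K-0->B K-1->N L-0->O L-1->N M-0->O M-1->O N-0->P N-1->F O-0->P O-1->P P-0->J P-1->J

Build one automaton per condition and run them in lockstep. The first has 4 states tracking the input length modulo 4; the second has 4 states tracking whether and how much of `110` has been seen. A product state is a pair (one from each), accepting exactly when both do.
       0  1 
>  A   B  C 
   B   D  E 
   C   D  F 
   D   G  H 
   E   G  I 
   F   J  I 
   G   A  K 
   H   A  L 
   I   M  L 
 * J   M  M 
   K   B  N 
   L   O  N 
   M   O  O 
   N   P  F 
   O   P  P 
   P   J  J 
(> = start, * = accepting)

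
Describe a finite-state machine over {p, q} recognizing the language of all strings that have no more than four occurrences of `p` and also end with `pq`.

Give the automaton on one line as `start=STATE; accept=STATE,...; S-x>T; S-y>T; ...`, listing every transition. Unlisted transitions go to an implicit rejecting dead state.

Handle the two conditions separately and then intersect. One (6 states) tracks the count of `p`s, saturating at 5; the other (3 states) tracks how much of the suffix `pq` has currently been matched. Each combined state is a pair, one component from each; accept when both components accept. Minimizing collapses redundant product states.
A 13-state machine:
       p  q 
>  A   B  A 
   B   C  D 
   C   E  F 
 * D   C  G 
   E   H  I 
 * F   E  J 
   G   C  G 
   H   K  L 
 * I   H  M 
   J   E  J 
   K   K  K 
 * L   K  K 
   M   H  M 
(> = start, * = accepting)

start=A; accept=D,F,I,L; A-p>B; A-q>A; B-p>C; B-q>D; C-p>E; C-q>F; D-p>C; D-q>G; E-p>H; E-q>I; F-p>E; F-q>J; G-p>C; G-q>G; H-p>K; H-q>L; I-p>H; I-q>M; J-p>E; J-q>J; K-p>K; K-q>K; L-p>K; L-q>K; M-p>H; M-q>M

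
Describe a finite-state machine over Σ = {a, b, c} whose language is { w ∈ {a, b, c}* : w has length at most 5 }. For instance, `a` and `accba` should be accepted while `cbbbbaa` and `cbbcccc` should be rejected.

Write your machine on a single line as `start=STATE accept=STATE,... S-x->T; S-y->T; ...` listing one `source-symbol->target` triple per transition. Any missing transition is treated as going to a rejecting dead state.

We only need to distinguish lengths 0, 1, …, 5, and '>5'. Chain s0 → s1 → s2 → s3 → s4 → s5 → s6 on every symbol, with s6 looping. Accepting states: {s0, s1, s2, s3, s4, s5}.
        a   b   c  
>* s0   s1  s1  s1 
 * s1   s2  s2  s2 
 * s2   s3  s3  s3 
 * s3   s4  s4  s4 
 * s4   s5  s5  s5 
 * s5   s6  s6  s6 
   s6   s6  s6  s6 
(> = start, * = accepting)

start=s0; accept=s0,s1,s2,s3,s4,s5; s0-a->s1; s0-b->s1; s0-c->s1; s1-a->s2; s1-b->s2; s1-c->s2; s2-a->s3; s2-b->s3; s2-c->s3; s3-a->s4; s3-b->s4; s3-c->s4; s4-a->s5; s4-b->s5; s4-c->s5; s5-a->s6; s5-b->s6; s5-c->s6; s6-a->s6; s6-b->s6; s6-c->s6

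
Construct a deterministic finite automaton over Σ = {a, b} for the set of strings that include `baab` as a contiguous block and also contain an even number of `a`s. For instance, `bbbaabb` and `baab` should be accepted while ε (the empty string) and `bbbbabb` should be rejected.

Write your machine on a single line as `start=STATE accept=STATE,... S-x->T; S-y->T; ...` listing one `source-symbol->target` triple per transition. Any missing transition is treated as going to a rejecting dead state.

Run two small machines in parallel and take their product. One (5 states) tracks whether and how much of `baab` has been seen; the other (2 states) tracks the count of `a`s modulo 2. Each combined state is a pair, one component from each; accept when both components accept.
        a   b  
>  s0   s1  s2 
   s1   s0  s3 
   s2   s4  s2 
   s3   s5  s3 
   s4   s6  s3 
   s5   s7  s2 
   s6   s1  s8 
   s7   s0  s9 
 * s8   s9  s8 
   s9   s8  s9 
(> = start, * = accepting)

start=s0; accept=s8; s0-a->s1; s0-b->s2; s1-a->s0; s1-b->s3; s2-a->s4; s2-b->s2; s3-a->s5; s3-b->s3; s4-a->s6; s4-b->s3; s5-a->s7; s5-b->s2; s6-a->s1; s6-b->s8; s7-a->s0; s7-b->s9; s8-a->s9; s8-b->s8; s9-a->s8; s9-b->s9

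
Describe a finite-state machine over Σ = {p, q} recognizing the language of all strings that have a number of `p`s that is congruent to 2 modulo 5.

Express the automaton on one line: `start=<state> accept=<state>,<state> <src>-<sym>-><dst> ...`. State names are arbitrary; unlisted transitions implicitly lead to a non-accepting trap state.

start=S0 accept=S2 S0-p->S1 S0-q->S0 S1-p->S2 S1-q->S1 S2-p->S3 S2-q->S2 S3-p->S4 S3-q->S3 S4-p->S0 S4-q->S4

The only thing that matters is how many `p`s have appeared, reduced mod 5. Use one state per residue: S0 for 0, …, S4 for 4. Reading `p` moves to the next residue; anything else stays put. S2 is accepting.
With 5 states:
        p   q  
>  S0   S1  S0 
   S1   S2  S1 
 * S2   S3  S2 
   S3   S4  S3 
   S4   S0  S4 
(> = start, * = accepting)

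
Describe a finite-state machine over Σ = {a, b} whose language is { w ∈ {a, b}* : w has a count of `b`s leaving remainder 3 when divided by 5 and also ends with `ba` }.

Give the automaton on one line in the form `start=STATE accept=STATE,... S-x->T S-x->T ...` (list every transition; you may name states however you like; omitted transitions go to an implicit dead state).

start=q0 accept=q4 q0-a->q0 q0-b->q1 q1-a->q1 q1-b->q2 q2-a->q2 q2-b->q3 q3-a->q4 q3-b->q5 q4-a->q6 q4-b->q5 q5-a->q5 q5-b->q0 q6-a->q6 q6-b->q5

Handle the two conditions separately and then intersect. The first has 5 states tracking the count of `b`s modulo 5; the second has 3 states tracking how much of the suffix `ba` has currently been matched. A product state is a pair (one from each), accepting exactly when both do. Equivalent product states are then merged.
        a   b  
>  q0   q0  q1 
   q1   q1  q2 
   q2   q2  q3 
   q3   q4  q5 
 * q4   q6  q5 
   q5   q5  q0 
   q6   q6  q5 
(> = start, * = accepting)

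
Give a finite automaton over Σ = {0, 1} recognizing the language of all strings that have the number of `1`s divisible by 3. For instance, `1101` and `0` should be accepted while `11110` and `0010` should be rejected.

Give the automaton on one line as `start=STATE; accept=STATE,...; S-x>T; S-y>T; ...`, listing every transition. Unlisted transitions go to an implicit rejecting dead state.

Keep the running count of `1`s modulo 3: each `1` advances along the cycle A → B → C → A while other symbols loop. Accept at A.
3 states suffice.
       0  1 
>* A   A  B 
   B   B  C 
   C   C  A 
(> = start, * = accepting)

start=A; accept=A; A-0>A; A-1>B; B-0>B; B-1>C; C-0>C; C-1>A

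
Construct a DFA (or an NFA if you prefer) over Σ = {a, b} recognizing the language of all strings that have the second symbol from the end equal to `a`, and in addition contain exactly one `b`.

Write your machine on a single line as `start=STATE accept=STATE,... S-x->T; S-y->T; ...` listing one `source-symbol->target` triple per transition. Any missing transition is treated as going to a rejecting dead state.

start=S0; accept=S3,S6; S0-a->S1; S0-b->S2; S1-a->S1; S1-b->S3; S2-a->S4; S2-b->S5; S3-a->S4; S3-b->S5; S4-a->S6; S4-b->S5; S5-a->S5; S5-b->S5; S6-a->S6; S6-b->S5

Build one automaton per condition and run them in lockstep. One (7 states) tracks the last 2 symbols read; the other (3 states) tracks the count of `b`s, saturating at 2. Each combined state is a pair, one component from each; accept when both components accept. Minimizing collapses redundant product states.
        a   b  
>  S0   S1  S2 
   S1   S1  S3 
   S2   S4  S5 
 * S3   S4  S5 
   S4   S6  S5 
   S5   S5  S5 
 * S6   S6  S5 
(> = start, * = accepting)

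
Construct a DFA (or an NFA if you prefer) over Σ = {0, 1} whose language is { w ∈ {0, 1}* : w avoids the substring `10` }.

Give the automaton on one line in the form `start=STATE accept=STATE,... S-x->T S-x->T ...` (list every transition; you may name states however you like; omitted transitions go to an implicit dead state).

This is the complement of 'contains `10`'. Use the same substring-matching states — q0 through q2 holding how much of `10` has just been matched — but flip the accepting set: everything except the trap q2 accepts.
        0   1  
>* q0   q0  q1 
 * q1   q2  q1 
   q2   q2  q2 
(> = start, * = accepting)

start=q0 accept=q0,q1 q0-0->q0 q0-1->q1 q1-0->q2 q1-1->q1 q2-0->q2 q2-1->q2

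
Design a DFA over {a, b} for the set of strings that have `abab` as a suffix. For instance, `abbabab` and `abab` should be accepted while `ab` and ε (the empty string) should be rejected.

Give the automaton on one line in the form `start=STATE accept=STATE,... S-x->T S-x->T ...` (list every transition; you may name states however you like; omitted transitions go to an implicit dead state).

start=s0 accept=s4 s0-a->s1 s0-b->s0 s1-a->s1 s1-b->s2 s2-a->s3 s2-b->s0 s3-a->s1 s3-b->s4 s4-a->s3 s4-b->s0

Remember how much of `abab` the current input suffix matches. State s0 means no match yet; s1 means the last symbol is `a`; s2 means the last 2 symbols are `ab`; s3 means the last 3 symbols are `aba`; s4 means the last 4 symbols are `abab`. Only s4 accepts. On a mismatch, fall back to the longest proper suffix that is still a prefix of `abab`.
With 5 states:
        a   b  
>  s0   s1  s0 
   s1   s1  s2 
   s2   s3  s0 
   s3   s1  s4 
 * s4   s3  s0 
(> = start, * = accepting)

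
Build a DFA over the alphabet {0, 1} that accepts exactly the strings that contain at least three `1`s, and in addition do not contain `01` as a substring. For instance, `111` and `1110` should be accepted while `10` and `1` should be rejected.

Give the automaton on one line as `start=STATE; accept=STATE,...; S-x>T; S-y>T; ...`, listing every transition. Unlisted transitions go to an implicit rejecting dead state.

Run two small machines in parallel and take their product. The first has 5 states tracking the count of `1`s, saturating at 4; the second has 3 states tracking partial matches of the forbidden pattern `01`. A product state is a pair (one from each), accepting exactly when both do. Minimizing collapses redundant product states.
A 6-state machine:
       0  1 
>  A   B  C 
   B   B  B 
   C   B  D 
   D   B  E 
 * E   F  E 
 * F   F  B 
(> = start, * = accepting)

start=A; accept=E,F; A-0>B; A-1>C; B-0>B; B-1>B; C-0>B; C-1>D; D-0>B; D-1>E; E-0>F; E-1>E; F-0>F; F-1>B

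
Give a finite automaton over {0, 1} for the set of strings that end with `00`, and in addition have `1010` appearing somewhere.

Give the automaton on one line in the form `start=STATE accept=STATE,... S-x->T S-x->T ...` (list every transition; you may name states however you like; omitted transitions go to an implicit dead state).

start=q0 accept=q5 q0-0->q0 q0-1->q1 q1-0->q2 q1-1->q1 q2-0->q0 q2-1->q3 q3-0->q4 q3-1->q1 q4-0->q5 q4-1->q6 q5-0->q5 q5-1->q6 q6-0->q4 q6-1->q6

Build one automaton per condition and run them in lockstep. The first has 3 states tracking how much of the suffix `00` has currently been matched; the second has 5 states tracking whether and how much of `1010` has been seen. A product state is a pair (one from each), accepting exactly when both do. Minimizing collapses redundant product states.
        0   1  
>  q0   q0  q1 
   q1   q2  q1 
   q2   q0  q3 
   q3   q4  q1 
   q4   q5  q6 
 * q5   q5  q6 
   q6   q4  q6 
(> = start, * = accepting)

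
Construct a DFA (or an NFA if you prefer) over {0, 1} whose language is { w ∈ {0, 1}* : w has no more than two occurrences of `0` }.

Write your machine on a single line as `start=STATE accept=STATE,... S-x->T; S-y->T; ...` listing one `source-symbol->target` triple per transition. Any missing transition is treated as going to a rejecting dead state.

start=S0; accept=S0,S1,S2; S0-0->S1; S0-1->S0; S1-0->S2; S1-1->S1; S2-0->S3; S2-1->S2; S3-0->S3; S3-1->S3

Only the number of `0`s matters, and only up to 3. Make a chain S0 → S1 → S2 → S3 advanced by each `0` (with S3 absorbing); every other symbol self-loops. The accepting set is {S0, S1, S2}.
4 states suffice.
        0   1  
>* S0   S1  S0 
 * S1   S2  S1 
 * S2   S3  S2 
   S3   S3  S3 
(> = start, * = accepting)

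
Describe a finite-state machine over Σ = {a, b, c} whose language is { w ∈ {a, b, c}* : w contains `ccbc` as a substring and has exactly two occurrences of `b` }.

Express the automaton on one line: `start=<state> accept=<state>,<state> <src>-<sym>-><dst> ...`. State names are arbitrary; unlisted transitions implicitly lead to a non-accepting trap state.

Build one automaton per condition and run them in lockstep. One (5 states) tracks whether and how much of `ccbc` has been seen; the other (4 states) tracks the count of `b`s, saturating at 3. Each combined state is a pair, one component from each; accept when both components accept. After merging equivalent states the machine shrinks.
An 11-state machine:
          a    b    c  
>  q0     q0   q1   q2 
   q1     q1   q3   q4 
   q2     q0   q1   q5 
   q3     q3   q3   q3 
   q4     q1   q3   q6 
   q5     q0   q7   q5 
   q6     q1   q8   q6 
   q7     q1   q3   q9 
   q8     q3   q3  q10 
   q9     q9  q10   q9 
 * q10   q10   q3  q10 
(> = start, * = accepting)

start=q0 accept=q10 q0-a->q0 q0-b->q1 q0-c->q2 q1-a->q1 q1-b->q3 q1-c->q4 q2-a->q0 q2-b->q1 q2-c->q5 q3-a->q3 q3-b->q3 q3-c->q3 q4-a->q1 q4-b->q3 q4-c->q6 q5-a->q0 q5-b->q7 q5-c->q5 q6-a->q1 q6-b->q8 q6-c->q6 q7-a->q1 q7-b->q3 q7-c->q9 q8-a->q3 q8-b->q3 q8-c->q10 q9-a->q9 q9-b->q10 q9-c->q9 q10-a->q10 q10-b->q3 q10-c->q10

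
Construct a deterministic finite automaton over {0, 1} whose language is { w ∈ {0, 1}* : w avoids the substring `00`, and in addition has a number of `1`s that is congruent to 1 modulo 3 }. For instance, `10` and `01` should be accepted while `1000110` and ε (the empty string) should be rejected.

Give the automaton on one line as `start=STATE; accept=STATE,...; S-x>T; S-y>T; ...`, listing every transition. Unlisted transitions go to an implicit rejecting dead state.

Build one automaton per condition and run them in lockstep. One (3 states) tracks partial matches of the forbidden pattern `00`; the other (3 states) tracks the count of `1`s modulo 3. Each combined state is a pair, one component from each; accept when both components accept. Equivalent product states are then merged.
7 states suffice.
        0   1  
>  S0   S1  S2 
   S1   S3  S2 
 * S2   S4  S5 
   S3   S3  S3 
 * S4   S3  S5 
   S5   S6  S0 
   S6   S3  S0 
(> = start, * = accepting)

start=S0; accept=S2,S4; S0-0>S1; S0-1>S2; S1-0>S3; S1-1>S2; S2-0>S4; S2-1>S5; S3-0>S3; S3-1>S3; S4-0>S3; S4-1>S5; S5-0>S6; S5-1>S0; S6-0>S3; S6-1>S0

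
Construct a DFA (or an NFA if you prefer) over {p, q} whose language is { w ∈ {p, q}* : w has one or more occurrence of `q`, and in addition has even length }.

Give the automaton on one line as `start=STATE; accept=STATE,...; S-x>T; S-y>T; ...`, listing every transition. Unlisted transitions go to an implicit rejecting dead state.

Run two small machines in parallel and take their product. One (3 states) tracks the count of `q`s, saturating at 2; the other (2 states) tracks the input length modulo 2. Each combined state is a pair, one component from each; accept when both components accept. Equivalent product states are then merged.
With 4 states:
        p   q  
>  S0   S1  S2 
   S1   S0  S3 
   S2   S3  S3 
 * S3   S2  S2 
(> = start, * = accepting)

start=S0; accept=S3; S0-p>S1; S0-q>S2; S1-p>S0; S1-q>S3; S2-p>S3; S2-q>S3; S3-p>S2; S3-q>S2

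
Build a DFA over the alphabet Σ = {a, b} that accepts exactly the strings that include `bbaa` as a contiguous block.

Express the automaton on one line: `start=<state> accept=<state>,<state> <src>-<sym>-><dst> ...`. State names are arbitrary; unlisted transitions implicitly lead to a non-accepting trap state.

start=s0 accept=s4 s0-a->s0 s0-b->s1 s1-a->s0 s1-b->s2 s2-a->s3 s2-b->s2 s3-a->s4 s3-b->s1 s4-a->s4 s4-b->s4

Track how much of `bbaa` has been matched so far: state s0 is no progress, s4 is the absorbing accept state reached once `bbaa` has occurred. Intermediate states record partial matches; on a mismatch, fall back to the longest reusable overlap.
        a   b  
>  s0   s0  s1 
   s1   s0  s2 
   s2   s3  s2 
   s3   s4  s1 
 * s4   s4  s4 
(> = start, * = accepting)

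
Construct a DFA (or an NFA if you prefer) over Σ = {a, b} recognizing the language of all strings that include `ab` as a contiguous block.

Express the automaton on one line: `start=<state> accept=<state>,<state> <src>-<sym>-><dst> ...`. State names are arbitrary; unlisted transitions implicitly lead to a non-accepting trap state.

States q0..q1 record the length of the longest prefix of `ab` that matches the current input suffix. Reaching q2 means `ab` has been seen, and we stay there forever. Accept from q2.
        a   b  
>  q0   q1  q0 
   q1   q1  q2 
 * q2   q2  q2 
(> = start, * = accepting)

start=q0 accept=q2 q0-a->q1 q0-b->q0 q1-a->q1 q1-b->q2 q2-a->q2 q2-b->q2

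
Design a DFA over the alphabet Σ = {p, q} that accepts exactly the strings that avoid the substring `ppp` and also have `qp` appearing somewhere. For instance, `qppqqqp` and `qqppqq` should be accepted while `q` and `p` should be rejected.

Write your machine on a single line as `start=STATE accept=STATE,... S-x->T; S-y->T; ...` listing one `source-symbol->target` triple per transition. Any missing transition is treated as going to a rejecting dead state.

start=s0; accept=s4,s6,s7; s0-p->s1; s0-q->s2; s1-p->s3; s1-q->s2; s2-p->s4; s2-q->s2; s3-p->s5; s3-q->s2; s4-p->s6; s4-q->s7; s5-p->s5; s5-q->s8; s6-p->s9; s6-q->s7; s7-p->s4; s7-q->s7; s8-p->s9; s8-q->s8; s9-p->s9; s9-q->s9

Build one automaton per condition and run them in lockstep. One (4 states) tracks partial matches of the forbidden pattern `ppp`; the other (3 states) tracks whether and how much of `qp` has been seen. Each combined state is a pair, one component from each; accept when both components accept.
A 10-state machine:
        p   q  
>  s0   s1  s2 
   s1   s3  s2 
   s2   s4  s2 
   s3   s5  s2 
 * s4   s6  s7 
   s5   s5  s8 
 * s6   s9  s7 
 * s7   s4  s7 
   s8   s9  s8 
   s9   s9  s9 
(> = start, * = accepting)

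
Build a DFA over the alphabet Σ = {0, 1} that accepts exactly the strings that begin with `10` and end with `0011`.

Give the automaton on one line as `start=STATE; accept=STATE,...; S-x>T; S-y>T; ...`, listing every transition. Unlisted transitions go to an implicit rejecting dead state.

start=S0; accept=S7; S0-0>S1; S0-1>S2; S1-0>S1; S1-1>S1; S2-0>S3; S2-1>S1; S3-0>S4; S3-1>S5; S4-0>S4; S4-1>S6; S5-0>S3; S5-1>S5; S6-0>S3; S6-1>S7; S7-0>S3; S7-1>S5

Build one automaton per condition and run them in lockstep. The first has 4 states tracking whether the input so far still matches the prefix `10`; the second has 5 states tracking how much of the suffix `0011` has currently been matched. A product state is a pair (one from each), accepting exactly when both do. Equivalent product states are then merged.
        0   1  
>  S0   S1  S2 
   S1   S1  S1 
   S2   S3  S1 
   S3   S4  S5 
   S4   S4  S6 
   S5   S3  S5 
   S6   S3  S7 
 * S7   S3  S5 
(> = start, * = accepting)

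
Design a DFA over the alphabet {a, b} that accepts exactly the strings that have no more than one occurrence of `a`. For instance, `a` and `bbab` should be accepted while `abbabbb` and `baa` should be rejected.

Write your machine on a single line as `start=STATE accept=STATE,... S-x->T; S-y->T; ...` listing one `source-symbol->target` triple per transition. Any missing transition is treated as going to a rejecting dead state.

Count `a`s, saturating at 2: state q0 means no `a` yet, q1 means one `a` seen, q2 means more than one. Each `a` increments (capped at q2); other symbols loop. Accept from {q0, q1}.
With 3 states:
        a   b  
>* q0   q1  q0 
 * q1   q2  q1 
   q2   q2  q2 
(> = start, * = accepting)

start=q0; accept=q0,q1; q0-a->q1; q0-b->q0; q1-a->q2; q1-b->q1; q2-a->q2; q2-b->q2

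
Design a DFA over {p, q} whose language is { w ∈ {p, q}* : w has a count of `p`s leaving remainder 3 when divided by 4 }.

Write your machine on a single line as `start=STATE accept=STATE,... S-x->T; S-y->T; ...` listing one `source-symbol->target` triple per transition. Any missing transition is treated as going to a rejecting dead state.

start=s0; accept=s3; s0-p->s1; s0-q->s0; s1-p->s2; s1-q->s1; s2-p->s3; s2-q->s2; s3-p->s0; s3-q->s3

The only thing that matters is how many `p`s have appeared, reduced mod 4. Use one state per residue: s0 for 0, …, s3 for 3. Reading `p` moves to the next residue; anything else stays put. s3 is accepting.
With 4 states:
        p   q  
>  s0   s1  s0 
   s1   s2  s1 
   s2   s3  s2 
 * s3   s0  s3 
(> = start, * = accepting)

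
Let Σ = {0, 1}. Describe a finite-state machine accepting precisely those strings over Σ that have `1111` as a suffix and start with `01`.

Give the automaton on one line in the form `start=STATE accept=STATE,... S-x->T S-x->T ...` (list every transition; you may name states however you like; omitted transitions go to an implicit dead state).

Run two small machines in parallel and take their product. The first has 5 states tracking how much of the suffix `1111` has currently been matched; the second has 4 states tracking whether the input so far still matches the prefix `01`. A product state is a pair (one from each), accepting exactly when both do.
12 states suffice.
       0  1 
>  A   B  C 
   B   D  E 
   C   D  F 
   D   D  C 
   E   G  H 
   F   D  I 
   G   G  E 
   H   G  J 
   I   D  K 
   J   G  L 
   K   D  K 
 * L   G  L 
(> = start, * = accepting)

start=A accept=L A-0->B A-1->C B-0->D B-1->E C-0->D C-1->F D-0->D D-1->C E-0->G E-1->H F-0->D F-1->I G-0->G G-1->E H-0->G H-1->J I-0->D I-1->K J-0->G J-1->L K-0->D K-1->K L-0->G L-1->L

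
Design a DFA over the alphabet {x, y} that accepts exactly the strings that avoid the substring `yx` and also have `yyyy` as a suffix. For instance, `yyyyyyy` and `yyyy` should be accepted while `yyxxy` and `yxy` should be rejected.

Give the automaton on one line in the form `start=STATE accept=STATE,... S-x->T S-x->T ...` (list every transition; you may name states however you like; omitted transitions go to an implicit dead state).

Handle the two conditions separately and then intersect. One (3 states) tracks partial matches of the forbidden pattern `yx`; the other (5 states) tracks how much of the suffix `yyyy` has currently been matched. Each combined state is a pair, one component from each; accept when both components accept.
With 10 states:
        x   y  
>  s0   s0  s1 
   s1   s2  s3 
   s2   s2  s4 
   s3   s2  s5 
   s4   s2  s6 
   s5   s2  s7 
   s6   s2  s8 
 * s7   s2  s7 
   s8   s2  s9 
   s9   s2  s9 
(> = start, * = accepting)

start=s0 accept=s7 s0-x->s0 s0-y->s1 s1-x->s2 s1-y->s3 s2-x->s2 s2-y->s4 s3-x->s2 s3-y->s5 s4-x->s2 s4-y->s6 s5-x->s2 s5-y->s7 s6-x->s2 s6-y->s8 s7-x->s2 s7-y->s7 s8-x->s2 s8-y->s9 s9-x->s2 s9-y->s9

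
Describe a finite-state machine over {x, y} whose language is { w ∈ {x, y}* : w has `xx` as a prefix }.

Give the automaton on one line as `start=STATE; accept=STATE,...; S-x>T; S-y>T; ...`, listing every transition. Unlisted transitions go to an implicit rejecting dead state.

Walk along `xx` while the input agrees: from q0 take `x` to q1, and so on. Any deviation drops to the rejecting sink q3. Once q2 is reached the prefix is confirmed and every continuation is accepted.
With 4 states:
        x   y  
>  q0   q1  q3 
   q1   q2  q3 
 * q2   q2  q2 
   q3   q3  q3 
(> = start, * = accepting)

start=q0; accept=q2; q0-x>q1; q0-y>q3; q1-x>q2; q1-y>q3; q2-x>q2; q2-y>q2; q3-x>q3; q3-y>q3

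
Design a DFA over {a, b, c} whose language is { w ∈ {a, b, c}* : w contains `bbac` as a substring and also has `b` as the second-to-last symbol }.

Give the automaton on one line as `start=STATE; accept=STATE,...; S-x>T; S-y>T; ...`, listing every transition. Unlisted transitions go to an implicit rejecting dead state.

start=q0; accept=q6,q7; q0-a>q0; q0-b>q1; q0-c>q0; q1-a>q0; q1-b>q2; q1-c>q0; q2-a>q3; q2-b>q2; q2-c>q0; q3-a>q0; q3-b>q1; q3-c>q4; q4-a>q4; q4-b>q5; q4-c>q4; q5-a>q6; q5-b>q7; q5-c>q6; q6-a>q4; q6-b>q5; q6-c>q4; q7-a>q6; q7-b>q7; q7-c>q6

Handle the two conditions separately and then intersect. The first has 5 states tracking whether and how much of `bbac` has been seen; the second has 13 states tracking the last 2 symbols read. A product state is a pair (one from each), accepting exactly when both do. After merging equivalent states the machine shrinks.
        a   b   c  
>  q0   q0  q1  q0 
   q1   q0  q2  q0 
   q2   q3  q2  q0 
   q3   q0  q1  q4 
   q4   q4  q5  q4 
   q5   q6  q7  q6 
 * q6   q4  q5  q4 
 * q7   q6  q7  q6 
(> = start, * = accepting)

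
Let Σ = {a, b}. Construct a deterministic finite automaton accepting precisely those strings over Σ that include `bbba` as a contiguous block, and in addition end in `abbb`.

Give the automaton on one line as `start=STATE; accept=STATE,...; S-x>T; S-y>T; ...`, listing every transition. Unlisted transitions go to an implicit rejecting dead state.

start=q0; accept=q7; q0-a>q0; q0-b>q1; q1-a>q0; q1-b>q2; q2-a>q0; q2-b>q3; q3-a>q4; q3-b>q3; q4-a>q4; q4-b>q5; q5-a>q4; q5-b>q6; q6-a>q4; q6-b>q7; q7-a>q4; q7-b>q3

Build one automaton per condition and run them in lockstep. One (5 states) tracks whether and how much of `bbba` has been seen; the other (5 states) tracks how much of the suffix `abbb` has currently been matched. Each combined state is a pair, one component from each; accept when both components accept. After merging equivalent states the machine shrinks.
8 states suffice.
        a   b  
>  q0   q0  q1 
   q1   q0  q2 
   q2   q0  q3 
   q3   q4  q3 
   q4   q4  q5 
   q5   q4  q6 
   q6   q4  q7 
 * q7   q4  q3 
(> = start, * = accepting)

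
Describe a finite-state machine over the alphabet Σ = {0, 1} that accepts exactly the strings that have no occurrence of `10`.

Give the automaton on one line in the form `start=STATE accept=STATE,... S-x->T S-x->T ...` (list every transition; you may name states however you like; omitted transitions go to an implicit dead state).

Track partial matches of the forbidden pattern `10`. State q2 is a dead state reached once `10` has occurred; every other state accepts. q0 means no part of `10` is currently matched.
With 3 states:
        0   1  
>* q0   q0  q1 
 * q1   q2  q1 
   q2   q2  q2 
(> = start, * = accepting)

start=q0 accept=q0,q1 q0-0->q0 q0-1->q1 q1-0->q2 q1-1->q1 q2-0->q2 q2-1->q2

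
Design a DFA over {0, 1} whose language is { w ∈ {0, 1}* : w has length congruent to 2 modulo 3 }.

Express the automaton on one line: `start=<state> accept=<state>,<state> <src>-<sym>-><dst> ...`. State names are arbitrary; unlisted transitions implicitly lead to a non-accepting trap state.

start=q0 accept=q2 q0-0->q1 q0-1->q1 q1-0->q2 q1-1->q2 q2-0->q0 q2-1->q0

Only the length mod 3 matters, so use a 3-cycle: from any state, every input symbol moves to the next state, wrapping q2 back to q0. Mark q2 accepting.
3 states suffice.
        0   1  
>  q0   q1  q1 
   q1   q2  q2 
 * q2   q0  q0 
(> = start, * = accepting)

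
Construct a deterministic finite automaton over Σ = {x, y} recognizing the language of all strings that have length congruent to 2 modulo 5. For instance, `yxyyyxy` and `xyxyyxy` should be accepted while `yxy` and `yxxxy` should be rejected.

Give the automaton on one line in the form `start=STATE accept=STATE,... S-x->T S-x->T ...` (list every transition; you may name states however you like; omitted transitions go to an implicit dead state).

Count input length modulo 5: every symbol advances one step around the cycle s0 → s1 → s2 → s3 → s4 → s0. Accept at s2.
A 5-state machine:
        x   y  
>  s0   s1  s1 
   s1   s2  s2 
 * s2   s3  s3 
   s3   s4  s4 
   s4   s0  s0 
(> = start, * = accepting)

start=s0 accept=s2 s0-x->s1 s0-y->s1 s1-x->s2 s1-y->s2 s2-x->s3 s2-y->s3 s3-x->s4 s3-y->s4 s4-x->s0 s4-y->s0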